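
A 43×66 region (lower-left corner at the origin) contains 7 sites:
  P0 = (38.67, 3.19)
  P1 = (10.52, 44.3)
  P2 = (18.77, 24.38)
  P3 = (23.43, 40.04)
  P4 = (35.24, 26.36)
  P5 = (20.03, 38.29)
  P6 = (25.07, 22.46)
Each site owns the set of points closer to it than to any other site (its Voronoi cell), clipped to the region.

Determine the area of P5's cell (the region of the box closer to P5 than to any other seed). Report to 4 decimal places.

1. box [0,43]×[0,66]: [(0, 0) (43, 0) (43, 66) (0, 66)]
2. ⊥bis P5·P0 via (29.35,20.74): [(0, 5.1536) (43, 27.9889) (43, 66) (0, 66)]  |A|=2125.4373
3. ⊥bis P5·P1 via (15.275,41.295): [(0, 17.1244) (0, 5.1536) (43, 27.9889) (43, 66) (30.8877, 66)]  |A|=1370.6093
4. ⊥bis P5·P2 via (19.4,31.335): [(9.5448, 32.2277) (43, 29.1973) (43, 66) (30.8877, 66)]  |A|=820.1516
5. ⊥bis P5·P3 via (21.73,39.165): [(18.2283, 45.9682) (9.5448, 32.2277) (26.0712, 30.7307)]  |A|=120.0404
6. ⊥bis P5·P4 via (27.635,32.325): [(18.2283, 45.9682) (9.5448, 32.2277) (26.0712, 30.7307)]  |A|=120.0404
7. ⊥bis P5·P6 via (22.55,30.375): [(25.7327, 31.3883) (18.2283, 45.9682) (9.5448, 32.2277) (24.1997, 30.9002)]  |A|=119.4538
8. canonical 4-gon: [(25.7327, 31.3883) (18.2283, 45.9682) (9.5448, 32.2277) (24.1997, 30.9002)]
9. shoelace: 119.4538

Area of P5's cell: 119.4538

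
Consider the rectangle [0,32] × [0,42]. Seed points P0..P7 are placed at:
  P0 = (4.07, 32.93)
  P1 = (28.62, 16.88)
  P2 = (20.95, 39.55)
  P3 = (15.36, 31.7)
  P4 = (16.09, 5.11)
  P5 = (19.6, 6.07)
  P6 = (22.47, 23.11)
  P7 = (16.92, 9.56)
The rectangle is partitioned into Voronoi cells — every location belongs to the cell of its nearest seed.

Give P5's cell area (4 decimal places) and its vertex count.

Area of P5's cell: 122.5218 (5 vertices)

1. box [0,32]×[0,42]: [(0, 0) (32, 0) (32, 42) (0, 42)]
2. ⊥bis P5·P0 via (11.835,19.5): [(0, 12.6572) (0, 0) (32, 0) (32, 31.1591)]  |A|=701.0603
3. ⊥bis P5·P1 via (24.11,11.475): [(13.4047, 20.4076) (0, 12.6572) (0, 0) (32, 0) (32, 4.8915)]  |A|=456.8341
4. ⊥bis P5·P2 via (20.275,22.81): [(13.4047, 20.4076) (0, 12.6572) (0, 0) (32, 0) (32, 4.8915)]  |A|=456.8341
5. ⊥bis P5·P3 via (17.48,18.885): [(15.6019, 18.5743) (8.0825, 17.3304) (0, 12.6572) (0, 0) (32, 0) (32, 4.8915)]  |A|=448.5749
6. ⊥bis P5·P4 via (17.845,5.59): [(15.6019, 18.5743) (14.3504, 18.3673) (19.3739, 0) (32, 0) (32, 4.8915)]  |A|=169.3795
7. ⊥bis P5·P6 via (21.035,14.59): [(20.2104, 14.7289) (15.1105, 15.5878) (19.3739, 0) (32, 0) (32, 4.8915)]  |A|=159.7354
8. ⊥bis P5·P7 via (18.26,7.815): [(23.5906, 11.9084) (17.4141, 7.1654) (19.3739, 0) (32, 0) (32, 4.8915)]  |A|=122.5218
9. canonical 5-gon: [(23.5906, 11.9084) (17.4141, 7.1654) (19.3739, 0) (32, 0) (32, 4.8915)]
10. shoelace: 122.5218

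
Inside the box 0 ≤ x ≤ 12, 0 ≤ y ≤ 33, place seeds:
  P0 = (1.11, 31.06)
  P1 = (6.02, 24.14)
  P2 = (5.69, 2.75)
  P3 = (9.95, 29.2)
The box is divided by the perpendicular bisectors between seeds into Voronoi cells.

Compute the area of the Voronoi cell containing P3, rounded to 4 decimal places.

Area of P3's cell: 44.2263

1. box [0,12]×[0,33]: [(0, 0) (12, 0) (12, 33) (0, 33)]
2. ⊥bis P3·P0 via (5.53,30.13): [(0, 3.8476) (0, 0) (12, 0) (12, 33) (6.1339, 33)]  |A|=306.5916
3. ⊥bis P3·P1 via (7.985,26.67): [(5.2491, 28.7949) (12, 23.5516) (12, 33) (6.1339, 33)]  |A|=44.2263
4. ⊥bis P3·P2 via (7.82,15.975): [(5.2491, 28.7949) (12, 23.5516) (12, 33) (6.1339, 33)]  |A|=44.2263
5. canonical 4-gon: [(5.2491, 28.7949) (12, 23.5516) (12, 33) (6.1339, 33)]
6. shoelace: 44.2263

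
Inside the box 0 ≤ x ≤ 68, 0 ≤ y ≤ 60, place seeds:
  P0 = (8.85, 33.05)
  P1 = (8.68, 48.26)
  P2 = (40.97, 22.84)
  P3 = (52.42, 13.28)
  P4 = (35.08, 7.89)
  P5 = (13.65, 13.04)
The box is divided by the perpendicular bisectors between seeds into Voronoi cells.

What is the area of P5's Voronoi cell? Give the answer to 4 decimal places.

1. box [0,68]×[0,60]: [(0, 0) (68, 0) (68, 60) (0, 60)]
2. ⊥bis P5·P0 via (11.25,23.045): [(0, 20.3463) (0, 0) (68, 0) (68, 36.6582)]  |A|=1938.1545
3. ⊥bis P5·P1 via (11.165,30.65): [(0, 20.3463) (0, 0) (68, 0) (68, 36.6582)]  |A|=1938.1545
4. ⊥bis P5·P2 via (27.31,17.94): [(24.3514, 26.1878) (0, 20.3463) (0, 0) (33.7453, 0)]  |A|=689.5883
5. ⊥bis P5·P3 via (33.035,13.16): [(33.1054, 1.7838) (24.3514, 26.1878) (0, 20.3463) (0, 0) (33.1165, 0)]  |A|=689.0274
6. ⊥bis P5·P4 via (24.365,10.465): [(26.6222, 19.8575) (24.3514, 26.1878) (0, 20.3463) (0, 0) (21.8501, 0)]  |A|=571.4838
7. canonical 5-gon: [(26.6222, 19.8575) (24.3514, 26.1878) (0, 20.3463) (0, 0) (21.8501, 0)]
8. shoelace: 571.4838

Area of P5's cell: 571.4838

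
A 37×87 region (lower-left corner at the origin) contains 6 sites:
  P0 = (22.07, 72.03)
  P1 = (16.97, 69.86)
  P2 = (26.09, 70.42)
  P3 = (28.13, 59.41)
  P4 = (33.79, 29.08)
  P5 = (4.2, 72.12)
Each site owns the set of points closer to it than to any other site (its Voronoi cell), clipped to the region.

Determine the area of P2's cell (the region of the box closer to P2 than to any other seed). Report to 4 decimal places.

Area of P2's cell: 236.8551

1. box [0,37]×[0,87]: [(0, 0) (37, 0) (37, 87) (0, 87)]
2. ⊥bis P2·P0 via (24.08,71.225): [(0, 11.0998) (0, 0) (37, 0) (37, 87) (30.3978, 87)]  |A|=2065.3984
3. ⊥bis P2·P1 via (21.53,70.14): [(21.8112, 65.5601) (25.8368, 0) (37, 0) (37, 87) (30.3978, 87)]  |A|=1097.4155
4. ⊥bis P2·P3 via (27.11,64.915): [(21.8112, 65.5601) (21.91, 63.9515) (37, 66.7475) (37, 87) (30.3978, 87)]  |A|=236.8551
5. ⊥bis P2·P4 via (29.94,49.75): [(21.8112, 65.5601) (21.91, 63.9515) (37, 66.7475) (37, 87) (30.3978, 87)]  |A|=236.8551
6. ⊥bis P2·P5 via (15.145,71.27): [(21.8112, 65.5601) (21.91, 63.9515) (37, 66.7475) (37, 87) (30.3978, 87)]  |A|=236.8551
7. canonical 5-gon: [(21.8112, 65.5601) (21.91, 63.9515) (37, 66.7475) (37, 87) (30.3978, 87)]
8. shoelace: 236.8551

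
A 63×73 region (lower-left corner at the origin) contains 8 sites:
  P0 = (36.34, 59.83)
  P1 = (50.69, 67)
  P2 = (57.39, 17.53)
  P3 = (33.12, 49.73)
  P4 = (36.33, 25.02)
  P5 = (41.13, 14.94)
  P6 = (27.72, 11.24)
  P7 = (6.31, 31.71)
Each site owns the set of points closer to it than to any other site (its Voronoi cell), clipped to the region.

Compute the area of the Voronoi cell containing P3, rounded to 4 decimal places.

Area of P3's cell: 712.0212

1. box [0,63]×[0,73]: [(0, 0) (63, 0) (63, 73) (0, 73)]
2. ⊥bis P3·P0 via (34.73,54.78): [(0, 65.8523) (0, 0) (63, 0) (63, 45.7672)]  |A|=3516.015
3. ⊥bis P3·P1 via (41.905,58.365): [(50.3116, 49.8124) (0, 65.8523) (0, 0) (63, 0) (63, 36.9036)]  |A|=3459.7822
4. ⊥bis P3·P2 via (45.255,33.63): [(57.2966, 42.7061) (50.3116, 49.8124) (0, 65.8523) (0, 0) (0.6367, 0)]  |A|=2022.8986
5. ⊥bis P3·P4 via (34.725,37.375): [(53.4511, 39.8077) (57.2966, 42.7061) (50.3116, 49.8124) (0, 65.8523) (0, 32.864)]  |A|=1131.917
6. ⊥bis P3·P5 via (37.125,32.335): [(53.4511, 39.8077) (57.2966, 42.7061) (50.3116, 49.8124) (0, 65.8523) (0, 32.864)]  |A|=1131.917
7. ⊥bis P3·P6 via (30.42,30.485): [(6.9904, 33.7721) (53.4511, 39.8077) (57.2966, 42.7061) (50.3116, 49.8124) (0, 65.8523) (0, 34.7528)]  |A|=1125.3151
8. ⊥bis P3·P7 via (19.715,40.72): [(22.9881, 35.8503) (53.4511, 39.8077) (57.2966, 42.7061) (50.3116, 49.8124) (3.5924, 64.707)]  |A|=712.0212
9. canonical 5-gon: [(22.9881, 35.8503) (53.4511, 39.8077) (57.2966, 42.7061) (50.3116, 49.8124) (3.5924, 64.707)]
10. shoelace: 712.0212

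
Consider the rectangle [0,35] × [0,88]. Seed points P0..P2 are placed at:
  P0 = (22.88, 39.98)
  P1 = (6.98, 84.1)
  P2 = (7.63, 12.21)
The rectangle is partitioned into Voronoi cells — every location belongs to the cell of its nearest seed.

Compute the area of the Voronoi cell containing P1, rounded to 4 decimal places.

1. box [0,35]×[0,88]: [(0, 0) (35, 0) (35, 88) (0, 88)]
2. ⊥bis P1·P0 via (14.93,62.04): [(0, 56.6595) (35, 69.2728) (35, 88) (0, 88)]  |A|=876.1837
3. ⊥bis P1·P2 via (7.305,48.155): [(0, 56.6595) (35, 69.2728) (35, 88) (0, 88)]  |A|=876.1837
4. canonical 4-gon: [(0, 56.6595) (35, 69.2728) (35, 88) (0, 88)]
5. shoelace: 876.1837

Area of P1's cell: 876.1837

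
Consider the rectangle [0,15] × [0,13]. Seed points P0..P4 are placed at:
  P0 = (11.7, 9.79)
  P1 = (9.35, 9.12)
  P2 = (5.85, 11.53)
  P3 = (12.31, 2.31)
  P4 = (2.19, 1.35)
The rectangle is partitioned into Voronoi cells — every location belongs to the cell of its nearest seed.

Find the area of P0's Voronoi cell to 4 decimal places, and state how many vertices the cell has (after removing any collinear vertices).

1. box [0,15]×[0,13]: [(0, 0) (15, 0) (15, 13) (0, 13)]
2. ⊥bis P0·P1 via (10.525,9.455): [(13.2207, 0) (15, 0) (15, 13) (9.5143, 13)]  |A|=47.2226
3. ⊥bis P0·P2 via (8.775,10.66): [(13.2207, 0) (15, 0) (15, 13) (9.5143, 13)]  |A|=47.2226
4. ⊥bis P0·P3 via (12.005,6.05): [(11.5074, 6.0094) (15, 6.2942) (15, 13) (9.5143, 13)]  |A|=30.8845
5. ⊥bis P0·P4 via (6.945,5.57): [(11.5074, 6.0094) (15, 6.2942) (15, 13) (9.5143, 13)]  |A|=30.8845
6. canonical 4-gon: [(11.5074, 6.0094) (15, 6.2942) (15, 13) (9.5143, 13)]
7. shoelace: 30.8845

Area of P0's cell: 30.8845 (4 vertices)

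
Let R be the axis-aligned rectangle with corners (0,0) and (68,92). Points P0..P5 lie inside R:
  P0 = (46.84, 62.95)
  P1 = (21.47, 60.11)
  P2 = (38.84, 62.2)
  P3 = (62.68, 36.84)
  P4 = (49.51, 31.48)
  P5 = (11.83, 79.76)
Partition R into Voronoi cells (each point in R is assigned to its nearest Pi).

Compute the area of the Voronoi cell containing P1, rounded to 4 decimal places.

1. box [0,68]×[0,92]: [(0, 0) (68, 0) (68, 92) (0, 92)]
2. ⊥bis P1·P0 via (34.155,61.53): [(0, 0) (41.0429, 0) (30.7441, 92) (0, 92)]  |A|=3302.2
3. ⊥bis P1·P2 via (30.155,61.155): [(0, 0) (37.5133, 0) (26.4437, 92) (0, 92)]  |A|=2942.0207
4. ⊥bis P1·P3 via (42.075,48.475): [(0, 0) (14.7027, 0) (33.5065, 33.3006) (26.4437, 92) (0, 92)]  |A|=2562.2165
5. ⊥bis P1·P4 via (35.49,45.795): [(0, 11.0364) (32.3707, 42.74) (26.4437, 92) (0, 92)]  |A|=1961.7331
6. ⊥bis P1·P5 via (16.65,69.935): [(0, 61.7668) (0, 11.0364) (32.3707, 42.74) (28.4047, 75.7017)]  |A|=1316.8564
7. canonical 4-gon: [(0, 61.7668) (0, 11.0364) (32.3707, 42.74) (28.4047, 75.7017)]
8. shoelace: 1316.8564

Area of P1's cell: 1316.8564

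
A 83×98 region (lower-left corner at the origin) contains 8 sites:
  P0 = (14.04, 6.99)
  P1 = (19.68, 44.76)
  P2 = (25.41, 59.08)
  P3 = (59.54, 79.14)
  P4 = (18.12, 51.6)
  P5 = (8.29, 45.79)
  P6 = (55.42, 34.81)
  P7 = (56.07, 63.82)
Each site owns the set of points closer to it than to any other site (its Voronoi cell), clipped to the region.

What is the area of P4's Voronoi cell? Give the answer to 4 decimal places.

Area of P4's cell: 251.8734

1. box [0,83]×[0,98]: [(0, 0) (83, 0) (83, 98) (0, 98)]
2. ⊥bis P4·P0 via (16.08,29.295): [(0, 30.7657) (83, 23.1745) (83, 98) (0, 98)]  |A|=5895.4813
3. ⊥bis P4·P1 via (18.9,48.18): [(0, 43.8695) (83, 62.7993) (83, 98) (0, 98)]  |A|=3707.246
4. ⊥bis P4·P2 via (21.765,55.34): [(0, 76.5521) (0, 43.8695) (27.1751, 50.0673)]  |A|=444.0777
5. ⊥bis P4·P3 via (38.83,65.37): [(0, 76.5521) (0, 43.8695) (27.1751, 50.0673)]  |A|=444.0777
6. ⊥bis P4·P5 via (13.205,48.695): [(0, 76.5521) (0, 71.0367) (14.1497, 47.0966) (27.1751, 50.0673)]  |A|=251.8734
7. ⊥bis P4·P6 via (36.77,43.205): [(0, 76.5521) (0, 71.0367) (14.1497, 47.0966) (27.1751, 50.0673)]  |A|=251.8734
8. ⊥bis P4·P7 via (37.095,57.71): [(0, 76.5521) (0, 71.0367) (14.1497, 47.0966) (27.1751, 50.0673)]  |A|=251.8734
9. canonical 4-gon: [(0, 76.5521) (0, 71.0367) (14.1497, 47.0966) (27.1751, 50.0673)]
10. shoelace: 251.8734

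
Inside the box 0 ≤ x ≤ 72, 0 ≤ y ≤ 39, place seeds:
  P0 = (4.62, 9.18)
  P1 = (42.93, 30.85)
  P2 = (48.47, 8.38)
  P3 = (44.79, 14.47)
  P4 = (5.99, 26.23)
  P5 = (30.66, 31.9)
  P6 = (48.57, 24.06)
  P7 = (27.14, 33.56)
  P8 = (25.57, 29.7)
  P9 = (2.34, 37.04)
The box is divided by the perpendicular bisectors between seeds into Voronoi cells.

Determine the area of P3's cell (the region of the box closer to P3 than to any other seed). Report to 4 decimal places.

1. box [0,72]×[0,39]: [(0, 0) (72, 0) (72, 39) (0, 39)]
2. ⊥bis P3·P0 via (24.705,11.825): [(26.2622, 0) (72, 0) (72, 39) (21.1263, 39)]  |A|=1883.9232
3. ⊥bis P3·P1 via (43.86,22.66): [(23.5814, 20.3573) (26.2622, 0) (72, 0) (72, 25.8554)]  |A|=1091.4897
4. ⊥bis P3·P2 via (46.63,11.425): [(70.1661, 25.6471) (23.5814, 20.3573) (26.2622, 0) (27.7229, 0)]  |A|=499.9906
5. ⊥bis P3·P4 via (25.39,20.35): [(70.1661, 25.6471) (25.4568, 20.5703) (24.1299, 16.1924) (26.2622, 0) (27.7229, 0)]  |A|=496.0268
6. ⊥bis P3·P5 via (37.725,23.185): [(70.1661, 25.6471) (35.9726, 21.7644) (24.6092, 12.5524) (26.2622, 0) (27.7229, 0)]  |A|=450.9115
7. ⊥bis P3·P6 via (46.68,19.265): [(54.5021, 16.1818) (39.3625, 22.1493) (35.9726, 21.7644) (24.6092, 12.5524) (26.2622, 0) (27.7229, 0)]  |A|=332.524
8. ⊥bis P3·P7 via (35.965,24.015): [(54.5021, 16.1818) (39.3625, 22.1493) (35.9726, 21.7644) (24.6092, 12.5524) (26.2622, 0) (27.7229, 0)]  |A|=332.524
9. ⊥bis P3·P8 via (35.18,22.085): [(54.5021, 16.1818) (39.3625, 22.1493) (35.9726, 21.7644) (33.0459, 19.3918) (25.0392, 9.2874) (26.2622, 0) (27.7229, 0)]  |A|=317.281
10. ⊥bis P3·P9 via (23.565,25.755): [(54.5021, 16.1818) (39.3625, 22.1493) (35.9726, 21.7644) (33.0459, 19.3918) (25.0392, 9.2874) (26.2622, 0) (27.7229, 0)]  |A|=317.281
11. canonical 7-gon: [(54.5021, 16.1818) (39.3625, 22.1493) (35.9726, 21.7644) (33.0459, 19.3918) (25.0392, 9.2874) (26.2622, 0) (27.7229, 0)]
12. shoelace: 317.281

Area of P3's cell: 317.2810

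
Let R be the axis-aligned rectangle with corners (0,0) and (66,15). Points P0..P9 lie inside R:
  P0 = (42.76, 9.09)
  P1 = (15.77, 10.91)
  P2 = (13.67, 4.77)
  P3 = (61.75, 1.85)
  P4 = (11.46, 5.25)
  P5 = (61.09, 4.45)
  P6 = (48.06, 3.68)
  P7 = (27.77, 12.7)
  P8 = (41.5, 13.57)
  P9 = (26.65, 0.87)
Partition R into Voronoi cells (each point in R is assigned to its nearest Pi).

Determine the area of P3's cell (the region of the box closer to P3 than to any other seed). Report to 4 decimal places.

1. box [0,66]×[0,15]: [(0, 0) (66, 0) (66, 15) (0, 15)]
2. ⊥bis P3·P0 via (52.255,5.47): [(50.1695, 0) (66, 0) (66, 15) (55.8883, 15)]  |A|=194.5658
3. ⊥bis P3·P1 via (38.76,6.38): [(50.1695, 0) (66, 0) (66, 15) (55.8883, 15)]  |A|=194.5658
4. ⊥bis P3·P2 via (37.71,3.31): [(50.1695, 0) (66, 0) (66, 15) (55.8883, 15)]  |A|=194.5658
5. ⊥bis P3·P4 via (36.605,3.55): [(50.1695, 0) (66, 0) (66, 15) (55.8883, 15)]  |A|=194.5658
6. ⊥bis P3·P5 via (61.42,3.15): [(50.2937, 0.3256) (50.1695, 0) (66, 0) (66, 4.3126)]  |A|=36.4451
7. ⊥bis P3·P6 via (54.905,2.765): [(54.7294, 1.4516) (54.5354, 0) (66, 0) (66, 4.3126)]  |A|=32.624
8. ⊥bis P3·P7 via (44.76,7.275): [(54.7294, 1.4516) (54.5354, 0) (66, 0) (66, 4.3126)]  |A|=32.624
9. ⊥bis P3·P8 via (51.625,7.71): [(54.7294, 1.4516) (54.5354, 0) (66, 0) (66, 4.3126)]  |A|=32.624
10. ⊥bis P3·P9 via (44.2,1.36): [(54.7294, 1.4516) (54.5354, 0) (66, 0) (66, 4.3126)]  |A|=32.624
11. canonical 4-gon: [(54.7294, 1.4516) (54.5354, 0) (66, 0) (66, 4.3126)]
12. shoelace: 32.624

Area of P3's cell: 32.6240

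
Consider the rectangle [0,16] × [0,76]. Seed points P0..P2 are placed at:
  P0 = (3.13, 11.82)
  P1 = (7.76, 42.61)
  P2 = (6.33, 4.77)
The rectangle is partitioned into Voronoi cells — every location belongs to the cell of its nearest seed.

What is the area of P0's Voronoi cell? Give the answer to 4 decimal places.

1. box [0,16]×[0,76]: [(0, 0) (16, 0) (16, 76) (0, 76)]
2. ⊥bis P0·P1 via (5.445,27.215): [(0, 28.0338) (0, 0) (16, 0) (16, 25.6278)]  |A|=429.2927
3. ⊥bis P0·P2 via (4.73,8.295): [(0, 28.0338) (0, 6.148) (16, 13.4105) (16, 25.6278)]  |A|=272.8246
4. canonical 4-gon: [(0, 28.0338) (0, 6.148) (16, 13.4105) (16, 25.6278)]
5. shoelace: 272.8246

Area of P0's cell: 272.8246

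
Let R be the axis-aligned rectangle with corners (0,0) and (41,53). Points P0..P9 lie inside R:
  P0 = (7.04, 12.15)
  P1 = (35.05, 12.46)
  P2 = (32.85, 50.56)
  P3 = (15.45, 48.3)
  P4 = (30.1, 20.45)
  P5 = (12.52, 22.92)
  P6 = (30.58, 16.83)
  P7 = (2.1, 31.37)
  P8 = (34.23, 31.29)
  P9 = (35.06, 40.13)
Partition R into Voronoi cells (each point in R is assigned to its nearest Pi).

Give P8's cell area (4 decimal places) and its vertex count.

Area of P8's cell: 192.3864 (5 vertices)

1. box [0,41]×[0,53]: [(0, 0) (41, 0) (41, 53) (0, 53)]
2. ⊥bis P8·P0 via (20.635,21.72): [(0, 51.0338) (35.9245, 0) (41, 0) (41, 53) (0, 53)]  |A|=1256.3192
3. ⊥bis P8·P1 via (34.64,21.875): [(0, 51.0338) (20.9457, 21.2786) (41, 22.152) (41, 53) (0, 53)]  |A|=980.1979
4. ⊥bis P8·P2 via (33.54,40.925): [(8.3841, 39.1235) (20.9457, 21.2786) (41, 22.152) (41, 41.4592)]  |A|=499.2805
5. ⊥bis P8·P3 via (24.84,39.795): [(25.331, 40.3371) (15.3145, 29.2783) (20.9457, 21.2786) (41, 22.152) (41, 41.4592)]  |A|=411.6518
6. ⊥bis P8·P4 via (32.165,25.87): [(25.331, 40.3371) (17.3425, 31.5173) (41, 22.5039) (41, 41.4592)]  |A|=288.8347
7. ⊥bis P8·P5 via (23.375,27.105): [(25.331, 40.3371) (20.3807, 34.8717) (22.4197, 29.5829) (41, 22.5039) (41, 41.4592)]  |A|=277.3809
8. ⊥bis P8·P6 via (32.405,24.06): [(25.331, 40.3371) (20.3807, 34.8717) (22.4197, 29.5829) (41, 22.5039) (41, 41.4592)]  |A|=277.3809
9. ⊥bis P8·P7 via (18.165,31.33): [(25.331, 40.3371) (20.3807, 34.8717) (22.4197, 29.5829) (41, 22.5039) (41, 41.4592)]  |A|=277.3809
10. ⊥bis P8·P9 via (34.645,35.71): [(22.1985, 36.8786) (20.3807, 34.8717) (22.4197, 29.5829) (41, 22.5039) (41, 35.1133)]  |A|=192.3864
11. canonical 5-gon: [(22.1985, 36.8786) (20.3807, 34.8717) (22.4197, 29.5829) (41, 22.5039) (41, 35.1133)]
12. shoelace: 192.3864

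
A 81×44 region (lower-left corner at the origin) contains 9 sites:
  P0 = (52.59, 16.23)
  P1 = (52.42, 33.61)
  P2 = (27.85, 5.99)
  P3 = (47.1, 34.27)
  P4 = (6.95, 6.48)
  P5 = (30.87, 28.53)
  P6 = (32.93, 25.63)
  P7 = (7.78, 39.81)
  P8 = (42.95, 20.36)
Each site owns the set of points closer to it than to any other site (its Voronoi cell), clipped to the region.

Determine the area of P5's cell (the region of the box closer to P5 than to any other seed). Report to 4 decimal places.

1. box [0,81]×[0,44]: [(0, 0) (81, 0) (81, 44) (0, 44)]
2. ⊥bis P5·P0 via (41.73,22.38): [(0, 0) (29.0562, 0) (53.9734, 44) (0, 44)]  |A|=1826.6515
3. ⊥bis P5·P1 via (41.645,31.07): [(0, 0) (29.0562, 0) (43.1164, 24.8282) (38.597, 44) (0, 44)]  |A|=1679.2549
4. ⊥bis P5·P2 via (29.36,17.26): [(0, 21.1938) (38.1627, 16.0806) (43.1164, 24.8282) (38.597, 44) (0, 44)]  |A|=1041.2289
5. ⊥bis P5·P3 via (38.985,31.4): [(0, 21.1938) (38.1627, 16.0806) (42.004, 22.8638) (34.5288, 44) (0, 44)]  |A|=983.1333
6. ⊥bis P5·P4 via (18.91,17.505): [(0, 38.0187) (17.6951, 18.8229) (38.1627, 16.0806) (42.004, 22.8638) (34.5288, 44) (0, 44)]  |A|=834.2737
7. ⊥bis P5·P6 via (31.9,27.08): [(0, 38.0187) (17.6951, 18.8229) (19.8664, 18.532) (38.7835, 31.9697) (34.5288, 44) (0, 44)]  |A|=659.7455
8. ⊥bis P5·P7 via (19.325,34.17): [(13.86, 22.9833) (17.6951, 18.8229) (19.8664, 18.532) (38.7835, 31.9697) (34.5288, 44) (24.1272, 44)]  |A|=364.7577
9. ⊥bis P5·P8 via (36.91,24.445): [(13.86, 22.9833) (17.6951, 18.8229) (19.8664, 18.532) (38.7835, 31.9697) (34.5288, 44) (24.1272, 44)]  |A|=364.7577
10. canonical 6-gon: [(13.86, 22.9833) (17.6951, 18.8229) (19.8664, 18.532) (38.7835, 31.9697) (34.5288, 44) (24.1272, 44)]
11. shoelace: 364.7577

Area of P5's cell: 364.7577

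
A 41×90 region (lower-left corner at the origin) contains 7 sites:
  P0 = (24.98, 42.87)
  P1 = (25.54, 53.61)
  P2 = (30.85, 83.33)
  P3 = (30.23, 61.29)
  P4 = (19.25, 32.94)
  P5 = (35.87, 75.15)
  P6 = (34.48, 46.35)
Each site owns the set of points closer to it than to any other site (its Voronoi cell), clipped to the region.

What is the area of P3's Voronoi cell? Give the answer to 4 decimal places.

1. box [0,41]×[0,90]: [(0, 0) (41, 0) (41, 90) (0, 90)]
2. ⊥bis P3·P0 via (27.605,52.08): [(0, 59.9479) (41, 48.2622) (41, 90) (0, 90)]  |A|=1471.6933
3. ⊥bis P3·P1 via (27.885,57.45): [(0, 74.4787) (41, 49.441) (41, 90) (0, 90)]  |A|=1149.6461
4. ⊥bis P3·P2 via (30.54,72.31): [(2.2481, 73.1059) (41, 49.441) (41, 72.0158)]  |A|=437.4079
5. ⊥bis P3·P4 via (24.74,47.115): [(2.2481, 73.1059) (41, 49.441) (41, 72.0158)]  |A|=437.4079
6. ⊥bis P3·P5 via (33.05,68.22): [(22.439, 72.5379) (2.2481, 73.1059) (41, 49.441) (41, 64.9849)]  |A|=372.1585
7. ⊥bis P3·P6 via (32.355,53.82): [(22.439, 72.5379) (2.2481, 73.1059) (33.3607, 54.1061) (41, 56.2793) (41, 64.9849)]  |A|=346.0387
8. canonical 5-gon: [(22.439, 72.5379) (2.2481, 73.1059) (33.3607, 54.1061) (41, 56.2793) (41, 64.9849)]
9. shoelace: 346.0387

Area of P3's cell: 346.0387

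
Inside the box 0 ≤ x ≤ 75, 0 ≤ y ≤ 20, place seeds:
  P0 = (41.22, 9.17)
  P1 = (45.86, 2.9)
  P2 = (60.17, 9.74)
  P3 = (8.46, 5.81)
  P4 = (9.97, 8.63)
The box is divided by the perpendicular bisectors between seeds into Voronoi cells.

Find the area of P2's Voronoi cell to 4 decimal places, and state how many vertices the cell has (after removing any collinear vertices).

Area of P2's cell: 457.8863 (5 vertices)

1. box [0,75]×[0,20]: [(0, 0) (75, 0) (75, 20) (0, 20)]
2. ⊥bis P2·P0 via (50.695,9.455): [(50.9794, 0) (75, 0) (75, 20) (50.3778, 20)]  |A|=486.4279
3. ⊥bis P2·P1 via (53.015,6.32): [(50.6398, 11.2891) (56.0359, 0) (75, 0) (75, 20) (50.3778, 20)]  |A|=457.8863
4. ⊥bis P2·P3 via (34.315,7.775): [(50.6398, 11.2891) (56.0359, 0) (75, 0) (75, 20) (50.3778, 20)]  |A|=457.8863
5. ⊥bis P2·P4 via (35.07,9.185): [(50.6398, 11.2891) (56.0359, 0) (75, 0) (75, 20) (50.3778, 20)]  |A|=457.8863
6. canonical 5-gon: [(50.6398, 11.2891) (56.0359, 0) (75, 0) (75, 20) (50.3778, 20)]
7. shoelace: 457.8863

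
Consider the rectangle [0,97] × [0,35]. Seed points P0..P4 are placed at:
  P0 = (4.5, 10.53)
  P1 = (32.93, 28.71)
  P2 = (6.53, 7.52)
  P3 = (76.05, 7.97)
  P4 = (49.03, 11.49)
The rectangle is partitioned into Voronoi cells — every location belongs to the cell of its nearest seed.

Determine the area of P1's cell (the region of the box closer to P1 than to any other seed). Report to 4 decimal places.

1. box [0,97]×[0,35]: [(0, 0) (97, 0) (97, 35) (0, 35)]
2. ⊥bis P1·P0 via (18.715,19.62): [(31.2613, 0) (97, 0) (97, 35) (8.88, 35)]  |A|=2692.5267
3. ⊥bis P1·P2 via (19.73,18.115): [(19.4713, 18.4374) (34.27, 0) (97, 0) (97, 35) (8.88, 35)]  |A|=2664.7902
4. ⊥bis P1·P3 via (54.49,18.34): [(19.4713, 18.4374) (34.27, 0) (45.6688, 0) (62.5032, 35) (8.88, 35)]  |A|=1162.7993
5. ⊥bis P1·P4 via (40.98,20.1): [(19.4713, 18.4374) (27.93, 7.8988) (56.9165, 35) (8.88, 35)]  |A|=665.1648
6. canonical 4-gon: [(19.4713, 18.4374) (27.93, 7.8988) (56.9165, 35) (8.88, 35)]
7. shoelace: 665.1648

Area of P1's cell: 665.1648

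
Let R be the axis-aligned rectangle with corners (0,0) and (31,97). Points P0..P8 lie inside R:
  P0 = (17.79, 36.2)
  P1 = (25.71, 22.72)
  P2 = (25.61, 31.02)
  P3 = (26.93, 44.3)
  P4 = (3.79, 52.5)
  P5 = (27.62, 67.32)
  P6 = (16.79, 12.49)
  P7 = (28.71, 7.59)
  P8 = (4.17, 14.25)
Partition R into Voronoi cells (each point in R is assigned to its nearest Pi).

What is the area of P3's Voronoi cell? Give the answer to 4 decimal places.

Area of P3's cell: 227.4386

1. box [0,31]×[0,97]: [(0, 0) (31, 0) (31, 97) (0, 97)]
2. ⊥bis P3·P0 via (22.36,40.25): [(0, 65.4809) (31, 30.5007) (31, 97) (0, 97)]  |A|=1519.2855
3. ⊥bis P3·P1 via (26.32,33.51): [(0, 65.4809) (28.4393, 33.3902) (31, 33.2454) (31, 97) (0, 97)]  |A|=1515.7712
4. ⊥bis P3·P2 via (26.27,37.66): [(0, 65.4809) (24.4993, 37.836) (31, 37.1898) (31, 97) (0, 97)]  |A|=1497.5434
5. ⊥bis P3·P4 via (15.36,48.4): [(15.2964, 48.2205) (24.4993, 37.836) (31, 37.1898) (31, 92.5353)]  |A|=465.3415
6. ⊥bis P3·P5 via (27.275,55.81): [(18.0835, 56.0855) (15.2964, 48.2205) (24.4993, 37.836) (31, 37.1898) (31, 55.6983)]  |A|=227.4386
7. ⊥bis P3·P6 via (21.86,28.395): [(18.0835, 56.0855) (15.2964, 48.2205) (24.4993, 37.836) (31, 37.1898) (31, 55.6983)]  |A|=227.4386
8. ⊥bis P3·P7 via (27.82,25.945): [(18.0835, 56.0855) (15.2964, 48.2205) (24.4993, 37.836) (31, 37.1898) (31, 55.6983)]  |A|=227.4386
9. ⊥bis P3·P8 via (15.55,29.275): [(18.0835, 56.0855) (15.2964, 48.2205) (24.4993, 37.836) (31, 37.1898) (31, 55.6983)]  |A|=227.4386
10. canonical 5-gon: [(18.0835, 56.0855) (15.2964, 48.2205) (24.4993, 37.836) (31, 37.1898) (31, 55.6983)]
11. shoelace: 227.4386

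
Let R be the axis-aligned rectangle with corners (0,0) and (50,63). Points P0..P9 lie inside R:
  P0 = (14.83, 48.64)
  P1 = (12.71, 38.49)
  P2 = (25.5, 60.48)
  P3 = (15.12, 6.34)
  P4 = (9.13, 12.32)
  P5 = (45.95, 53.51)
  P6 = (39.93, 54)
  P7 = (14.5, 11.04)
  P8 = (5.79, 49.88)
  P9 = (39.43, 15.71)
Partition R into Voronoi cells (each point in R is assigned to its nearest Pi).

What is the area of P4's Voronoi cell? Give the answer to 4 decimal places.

1. box [0,50]×[0,63]: [(0, 0) (50, 0) (50, 63) (0, 63)]
2. ⊥bis P4·P0 via (11.98,30.48): [(0, 32.3601) (0, 0) (50, 0) (50, 24.5132)]  |A|=1421.8331
3. ⊥bis P4·P1 via (10.92,25.405): [(0, 26.8988) (0, 0) (50, 0) (50, 20.0589)]  |A|=1173.9443
4. ⊥bis P4·P2 via (17.315,36.4): [(0, 26.8988) (0, 0) (50, 0) (50, 20.0589)]  |A|=1173.9443
5. ⊥bis P4·P3 via (12.125,9.33): [(26.1, 23.3284) (0, 26.8988) (0, 0) (2.8106, 0)]  |A|=383.8134
6. ⊥bis P4·P5 via (27.54,32.915): [(26.1, 23.3284) (0, 26.8988) (0, 0) (2.8106, 0)]  |A|=383.8134
7. ⊥bis P4·P6 via (24.53,33.16): [(26.1, 23.3284) (0, 26.8988) (0, 0) (2.8106, 0)]  |A|=383.8134
8. ⊥bis P4·P7 via (11.815,11.68): [(10.9819, 8.185) (14.9549, 24.853) (0, 26.8988) (0, 0) (2.8106, 0)]  |A|=287.9014
9. ⊥bis P4·P8 via (7.46,31.1): [(10.9819, 8.185) (14.9549, 24.853) (0, 26.8988) (0, 0) (2.8106, 0)]  |A|=287.9014
10. ⊥bis P4·P9 via (24.28,14.015): [(10.9819, 8.185) (14.9549, 24.853) (0, 26.8988) (0, 0) (2.8106, 0)]  |A|=287.9014
11. canonical 5-gon: [(10.9819, 8.185) (14.9549, 24.853) (0, 26.8988) (0, 0) (2.8106, 0)]
12. shoelace: 287.9014

Area of P4's cell: 287.9014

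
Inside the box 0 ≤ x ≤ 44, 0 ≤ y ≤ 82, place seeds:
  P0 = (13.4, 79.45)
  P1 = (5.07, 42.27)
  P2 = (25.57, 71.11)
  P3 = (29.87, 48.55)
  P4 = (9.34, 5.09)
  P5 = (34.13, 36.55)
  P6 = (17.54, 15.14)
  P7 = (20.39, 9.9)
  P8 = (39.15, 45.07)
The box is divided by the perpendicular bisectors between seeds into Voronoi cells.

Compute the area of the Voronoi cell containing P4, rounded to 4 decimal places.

Area of P4's cell: 234.7319

1. box [0,44]×[0,82]: [(0, 0) (44, 0) (44, 82) (0, 82)]
2. ⊥bis P4·P0 via (11.37,42.27): [(0, 42.8908) (0, 0) (44, 0) (44, 40.4884)]  |A|=1834.3428
3. ⊥bis P4·P1 via (7.205,23.68): [(0, 22.8525) (0, 0) (44, 0) (44, 27.9058)]  |A|=1116.6829
4. ⊥bis P4·P2 via (17.455,38.1): [(0, 22.8525) (0, 0) (44, 0) (44, 27.9058)]  |A|=1116.6829
5. ⊥bis P4·P3 via (19.605,26.82): [(22.527, 25.4397) (0, 22.8525) (0, 0) (44, 0) (44, 15.2961)]  |A|=981.2989
6. ⊥bis P4·P5 via (21.735,20.82): [(16.7189, 24.7726) (0, 22.8525) (0, 0) (44, 0) (44, 3.2755)]  |A|=780.7121
7. ⊥bis P4·P6 via (13.44,10.115): [(0, 21.081) (0, 0) (25.837, 0)]  |A|=272.335
8. ⊥bis P4·P7 via (14.865,7.495): [(13.8812, 9.755) (0, 21.081) (0, 0) (18.1275, 0)]  |A|=234.7319
9. ⊥bis P4·P8 via (24.245,25.08): [(13.8812, 9.755) (0, 21.081) (0, 0) (18.1275, 0)]  |A|=234.7319
10. canonical 4-gon: [(13.8812, 9.755) (0, 21.081) (0, 0) (18.1275, 0)]
11. shoelace: 234.7319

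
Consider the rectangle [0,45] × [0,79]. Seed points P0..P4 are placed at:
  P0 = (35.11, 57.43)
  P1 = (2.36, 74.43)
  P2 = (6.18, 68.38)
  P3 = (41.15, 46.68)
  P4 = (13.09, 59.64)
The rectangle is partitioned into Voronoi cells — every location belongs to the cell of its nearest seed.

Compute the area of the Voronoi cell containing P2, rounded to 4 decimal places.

1. box [0,45]×[0,79]: [(0, 0) (45, 0) (45, 79) (0, 79)]
2. ⊥bis P2·P0 via (20.645,62.905): [(0, 8.3607) (26.737, 79) (0, 79)]  |A|=944.3396
3. ⊥bis P2·P1 via (4.27,71.405): [(0, 68.7089) (0, 8.3607) (26.737, 79) (16.2987, 79)]  |A|=860.4737
4. ⊥bis P2·P3 via (23.665,57.53): [(0, 68.7089) (0, 19.3934) (10.7062, 36.6467) (26.737, 79) (16.2987, 79)]  |A|=801.4147
5. ⊥bis P2·P4 via (9.635,64.01): [(0, 68.7089) (0, 56.3924) (25.9436, 76.9038) (26.737, 79) (16.2987, 79)]  |A|=237.4174
6. canonical 5-gon: [(0, 68.7089) (0, 56.3924) (25.9436, 76.9038) (26.737, 79) (16.2987, 79)]
7. shoelace: 237.4174

Area of P2's cell: 237.4174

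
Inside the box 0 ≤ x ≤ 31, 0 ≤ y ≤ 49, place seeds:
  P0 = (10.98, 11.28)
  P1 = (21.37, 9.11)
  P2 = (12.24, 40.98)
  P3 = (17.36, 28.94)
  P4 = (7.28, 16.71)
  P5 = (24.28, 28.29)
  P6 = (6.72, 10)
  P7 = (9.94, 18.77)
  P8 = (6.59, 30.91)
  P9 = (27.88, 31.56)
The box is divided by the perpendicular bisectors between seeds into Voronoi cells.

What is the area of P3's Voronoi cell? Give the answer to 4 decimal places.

Area of P3's cell: 120.6925

1. box [0,31]×[0,49]: [(0, 0) (31, 0) (31, 49) (0, 49)]
2. ⊥bis P3·P0 via (14.17,20.11): [(0, 25.2292) (31, 14.0299) (31, 49) (0, 49)]  |A|=910.4851
3. ⊥bis P3·P1 via (19.365,19.025): [(0, 25.2292) (17.9598, 18.7409) (31, 21.3778) (31, 49) (0, 49)]  |A|=862.5758
4. ⊥bis P3·P2 via (14.8,34.96): [(0, 28.6663) (0, 25.2292) (17.9598, 18.7409) (31, 21.3778) (31, 41.849)]  |A|=436.5637
5. ⊥bis P3·P4 via (12.32,22.825): [(3.4518, 30.1342) (16.741, 19.1812) (17.9598, 18.7409) (31, 21.3778) (31, 41.849)]  |A|=379.1357
6. ⊥bis P3·P5 via (20.82,28.615): [(21.6913, 37.8905) (3.4518, 30.1342) (16.741, 19.1812) (17.9598, 18.7409) (19.9299, 19.1392)]  |A|=182.0376
7. ⊥bis P3·P6 via (12.04,19.47): [(21.6913, 37.8905) (3.4518, 30.1342) (16.741, 19.1812) (17.9598, 18.7409) (19.9299, 19.1392)]  |A|=182.0376
8. ⊥bis P3·P7 via (13.65,23.855): [(19.9417, 19.2646) (21.6913, 37.8905) (4.4575, 30.5618)]  |A|=154.0866
9. ⊥bis P3·P8 via (11.975,29.925): [(11.1926, 25.6479) (19.9417, 19.2646) (21.6913, 37.8905) (12.7354, 34.082)]  |A|=121.8934
10. ⊥bis P3·P9 via (22.62,30.25): [(11.1926, 25.6479) (19.9417, 19.2646) (21.4245, 35.0503) (20.8104, 37.5159) (12.7354, 34.082)]  |A|=120.6925
11. canonical 5-gon: [(11.1926, 25.6479) (19.9417, 19.2646) (21.4245, 35.0503) (20.8104, 37.5159) (12.7354, 34.082)]
12. shoelace: 120.6925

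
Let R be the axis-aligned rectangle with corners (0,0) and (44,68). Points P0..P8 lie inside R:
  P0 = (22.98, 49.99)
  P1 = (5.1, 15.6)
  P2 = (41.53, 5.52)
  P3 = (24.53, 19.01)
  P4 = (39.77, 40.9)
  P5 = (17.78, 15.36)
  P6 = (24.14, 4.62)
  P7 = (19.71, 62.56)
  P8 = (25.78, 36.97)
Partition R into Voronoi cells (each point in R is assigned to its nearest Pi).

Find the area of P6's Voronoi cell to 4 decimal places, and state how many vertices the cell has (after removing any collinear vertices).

Area of P6's cell: 210.4124 (5 vertices)

1. box [0,44]×[0,68]: [(0, 0) (44, 0) (44, 68) (0, 68)]
2. ⊥bis P6·P0 via (23.56,27.305): [(0, 26.7026) (0, 0) (44, 0) (44, 27.8276)]  |A|=1199.665
3. ⊥bis P6·P1 via (14.62,10.11): [(24.5506, 27.3303) (8.7898, 0) (44, 0) (44, 27.8276)]  |A|=751.7684
4. ⊥bis P6·P2 via (32.835,5.07): [(31.6735, 27.5124) (24.5506, 27.3303) (8.7898, 0) (33.0974, 0)]  |A|=430.2815
5. ⊥bis P6·P3 via (24.335,11.815): [(32.4974, 11.5938) (15.7376, 12.048) (8.7898, 0) (33.0974, 0)]  |A|=243.4475
6. ⊥bis P6·P4 via (31.955,22.76): [(32.4974, 11.5938) (15.7376, 12.048) (8.7898, 0) (33.0974, 0)]  |A|=243.4475
7. ⊥bis P6·P5 via (20.96,9.99): [(32.4974, 11.5938) (24.0547, 11.8226) (11.227, 4.2263) (8.7898, 0) (33.0974, 0)]  |A|=210.4124
8. ⊥bis P6·P7 via (21.925,33.59): [(32.4974, 11.5938) (24.0547, 11.8226) (11.227, 4.2263) (8.7898, 0) (33.0974, 0)]  |A|=210.4124
9. ⊥bis P6·P8 via (24.96,20.795): [(32.4974, 11.5938) (24.0547, 11.8226) (11.227, 4.2263) (8.7898, 0) (33.0974, 0)]  |A|=210.4124
10. canonical 5-gon: [(32.4974, 11.5938) (24.0547, 11.8226) (11.227, 4.2263) (8.7898, 0) (33.0974, 0)]
11. shoelace: 210.4124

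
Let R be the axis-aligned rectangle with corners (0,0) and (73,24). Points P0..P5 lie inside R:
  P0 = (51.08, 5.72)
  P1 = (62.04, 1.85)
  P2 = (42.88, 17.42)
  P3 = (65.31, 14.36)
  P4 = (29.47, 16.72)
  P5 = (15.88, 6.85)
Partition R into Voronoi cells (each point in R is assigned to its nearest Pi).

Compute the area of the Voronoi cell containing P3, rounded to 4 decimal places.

1. box [0,73]×[0,24]: [(0, 0) (73, 0) (73, 24) (0, 24)]
2. ⊥bis P3·P0 via (58.195,10.04): [(64.291, 0) (73, 0) (73, 24) (49.7189, 24)]  |A|=383.8812
3. ⊥bis P3·P1 via (63.675,8.105): [(58.5577, 9.4426) (73, 5.6675) (73, 24) (49.7189, 24)]  |A|=301.8371
4. ⊥bis P3·P2 via (54.095,15.89): [(54.1956, 16.6271) (58.5577, 9.4426) (73, 5.6675) (73, 24) (55.2014, 24)]  |A|=281.6262
5. ⊥bis P3·P4 via (47.39,15.54): [(54.1956, 16.6271) (58.5577, 9.4426) (73, 5.6675) (73, 24) (55.2014, 24)]  |A|=281.6262
6. ⊥bis P3·P5 via (40.595,10.605): [(54.1956, 16.6271) (58.5577, 9.4426) (73, 5.6675) (73, 24) (55.2014, 24)]  |A|=281.6262
7. canonical 5-gon: [(54.1956, 16.6271) (58.5577, 9.4426) (73, 5.6675) (73, 24) (55.2014, 24)]
8. shoelace: 281.6262

Area of P3's cell: 281.6262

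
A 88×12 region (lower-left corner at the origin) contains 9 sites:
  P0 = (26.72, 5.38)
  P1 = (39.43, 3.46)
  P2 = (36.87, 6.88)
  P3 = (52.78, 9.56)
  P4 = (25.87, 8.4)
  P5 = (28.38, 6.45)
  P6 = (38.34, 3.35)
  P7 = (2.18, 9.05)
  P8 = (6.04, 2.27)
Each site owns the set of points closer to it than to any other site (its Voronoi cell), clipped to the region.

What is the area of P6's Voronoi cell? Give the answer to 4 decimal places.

Area of P6's cell: 28.4963

1. box [0,88]×[0,12]: [(0, 0) (88, 0) (88, 12) (0, 12)]
2. ⊥bis P6·P0 via (32.53,4.365): [(31.7674, 0) (88, 0) (88, 12) (33.8638, 12)]  |A|=662.2124
3. ⊥bis P6·P1 via (38.885,3.405): [(31.7674, 0) (39.2286, 0) (38.0176, 12) (33.8638, 12)]  |A|=69.6898
4. ⊥bis P6·P2 via (37.605,5.115): [(32.2731, 2.8946) (31.7674, 0) (39.2286, 0) (38.6678, 5.5576)]  |A|=29.3148
5. ⊥bis P6·P3 via (45.56,6.455): [(32.2731, 2.8946) (31.7674, 0) (39.2286, 0) (38.6678, 5.5576)]  |A|=29.3148
6. ⊥bis P6·P4 via (32.105,5.875): [(32.2731, 2.8946) (31.7674, 0) (39.2286, 0) (38.6678, 5.5576)]  |A|=29.3148
7. ⊥bis P6·P5 via (33.36,4.9): [(32.8047, 3.116) (31.8349, 0) (39.2286, 0) (38.6678, 5.5576)]  |A|=28.4963
8. ⊥bis P6·P7 via (20.26,6.2): [(32.8047, 3.116) (31.8349, 0) (39.2286, 0) (38.6678, 5.5576)]  |A|=28.4963
9. ⊥bis P6·P8 via (22.19,2.81): [(32.8047, 3.116) (31.8349, 0) (39.2286, 0) (38.6678, 5.5576)]  |A|=28.4963
10. canonical 4-gon: [(32.8047, 3.116) (31.8349, 0) (39.2286, 0) (38.6678, 5.5576)]
11. shoelace: 28.4963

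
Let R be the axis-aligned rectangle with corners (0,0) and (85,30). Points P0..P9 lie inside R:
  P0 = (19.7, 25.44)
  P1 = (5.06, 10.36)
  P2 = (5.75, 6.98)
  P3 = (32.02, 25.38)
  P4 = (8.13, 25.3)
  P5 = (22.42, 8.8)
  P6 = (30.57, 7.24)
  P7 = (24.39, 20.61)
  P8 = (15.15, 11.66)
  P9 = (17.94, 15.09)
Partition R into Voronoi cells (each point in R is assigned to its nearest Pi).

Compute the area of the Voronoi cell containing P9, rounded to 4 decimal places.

Area of P9's cell: 68.1577

1. box [0,85]×[0,30]: [(0, 0) (85, 0) (85, 30) (0, 30)]
2. ⊥bis P9·P0 via (18.82,20.265): [(0, 23.4653) (0, 0) (85, 0) (85, 9.0112)]  |A|=1380.2518
3. ⊥bis P9·P1 via (11.5,12.725): [(8.059, 22.0949) (16.1731, 0) (85, 0) (85, 9.0112)]  |A|=1107.0267
4. ⊥bis P9·P2 via (11.845,11.035): [(8.059, 22.0949) (12.4602, 10.1103) (19.1866, 0) (85, 0) (85, 9.0112)]  |A|=1091.793
5. ⊥bis P9·P3 via (24.98,20.235): [(25.8291, 19.0731) (8.059, 22.0949) (12.4602, 10.1103) (19.1866, 0) (39.7682, 0)]  |A|=393.8374
6. ⊥bis P9·P4 via (13.035,20.195): [(25.8291, 19.0731) (13.9668, 21.0903) (9.8726, 17.1565) (12.4602, 10.1103) (19.1866, 0) (39.7682, 0)]  |A|=380.161
7. ⊥bis P9·P5 via (20.18,11.945): [(27.3213, 17.0313) (25.8291, 19.0731) (13.9668, 21.0903) (9.8726, 17.1565) (12.4602, 10.1103) (14.114, 7.6245)]  |A|=130.6862
8. ⊥bis P9·P6 via (24.255,11.165): [(27.3213, 17.0313) (25.8291, 19.0731) (13.9668, 21.0903) (9.8726, 17.1565) (12.4602, 10.1103) (14.114, 7.6245)]  |A|=130.6862
9. ⊥bis P9·P7 via (21.165,17.85): [(23.9317, 14.6171) (19.1456, 20.2096) (13.9668, 21.0903) (9.8726, 17.1565) (12.4602, 10.1103) (14.114, 7.6245)]  |A|=109.4556
10. ⊥bis P9·P8 via (16.545,13.375): [(19.1793, 11.2322) (23.9317, 14.6171) (19.1456, 20.2096) (13.9668, 21.0903) (10.8003, 18.0478)]  |A|=68.1577
11. canonical 5-gon: [(19.1793, 11.2322) (23.9317, 14.6171) (19.1456, 20.2096) (13.9668, 21.0903) (10.8003, 18.0478)]
12. shoelace: 68.1577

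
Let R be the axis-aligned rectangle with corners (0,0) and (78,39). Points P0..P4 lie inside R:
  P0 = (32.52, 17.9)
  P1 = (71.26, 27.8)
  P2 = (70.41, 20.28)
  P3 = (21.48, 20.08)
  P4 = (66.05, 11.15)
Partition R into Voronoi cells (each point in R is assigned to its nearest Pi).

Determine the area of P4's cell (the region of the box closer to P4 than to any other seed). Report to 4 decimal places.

Area of P4's cell: 525.7760

1. box [0,78]×[0,39]: [(0, 0) (78, 0) (78, 39) (0, 39)]
2. ⊥bis P4·P0 via (49.285,14.525): [(46.3609, 0) (78, 0) (78, 39) (54.2121, 39)]  |A|=1080.8254
3. ⊥bis P4·P1 via (68.655,19.475): [(51.3703, 24.8836) (46.3609, 0) (78, 0) (78, 16.5508)]  |A|=614.0186
4. ⊥bis P4·P2 via (68.23,15.715): [(51.1651, 23.8643) (46.3609, 0) (78, 0) (78, 11.0494)]  |A|=525.776
5. ⊥bis P4·P3 via (43.765,15.615): [(51.1651, 23.8643) (46.3609, 0) (78, 0) (78, 11.0494)]  |A|=525.776
6. canonical 4-gon: [(51.1651, 23.8643) (46.3609, 0) (78, 0) (78, 11.0494)]
7. shoelace: 525.776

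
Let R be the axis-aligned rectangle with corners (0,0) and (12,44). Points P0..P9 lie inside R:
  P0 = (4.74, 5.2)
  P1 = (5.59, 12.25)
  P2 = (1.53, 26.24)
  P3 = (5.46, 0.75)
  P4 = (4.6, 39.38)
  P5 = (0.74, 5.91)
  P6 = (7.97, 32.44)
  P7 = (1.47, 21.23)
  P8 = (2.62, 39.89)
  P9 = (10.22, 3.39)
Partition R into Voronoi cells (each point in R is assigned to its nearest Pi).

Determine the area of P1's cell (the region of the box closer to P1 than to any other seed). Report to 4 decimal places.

Area of P1's cell: 104.0928

1. box [0,12]×[0,44]: [(0, 0) (12, 0) (12, 44) (0, 44)]
2. ⊥bis P1·P0 via (5.165,8.725): [(0, 9.3477) (12, 7.9009) (12, 44) (0, 44)]  |A|=424.5081
3. ⊥bis P1·P2 via (3.56,19.245): [(0, 18.2119) (0, 9.3477) (12, 7.9009) (12, 21.6943)]  |A|=135.9454
4. ⊥bis P1·P3 via (5.525,6.5): [(0, 18.2119) (0, 9.3477) (12, 7.9009) (12, 21.6943)]  |A|=135.9454
5. ⊥bis P1·P4 via (5.095,25.815): [(0, 18.2119) (0, 9.3477) (12, 7.9009) (12, 21.6943)]  |A|=135.9454
6. ⊥bis P1·P5 via (3.165,9.08): [(0, 18.2119) (0, 11.5012) (3.3417, 8.9448) (12, 7.9009) (12, 21.6943)]  |A|=132.3473
7. ⊥bis P1·P6 via (6.78,22.345): [(0, 18.2119) (0, 11.5012) (3.3417, 8.9448) (12, 7.9009) (12, 21.6943)]  |A|=132.3473
8. ⊥bis P1·P7 via (3.53,16.74): [(0, 15.1204) (0, 11.5012) (3.3417, 8.9448) (12, 7.9009) (12, 20.626)]  |A|=107.3888
9. ⊥bis P1·P8 via (4.105,26.07): [(0, 15.1204) (0, 11.5012) (3.3417, 8.9448) (12, 7.9009) (12, 20.626)]  |A|=107.3888
10. ⊥bis P1·P9 via (7.905,7.82): [(0, 15.1204) (0, 11.5012) (3.3417, 8.9448) (8.7985, 8.2869) (12, 9.9599) (12, 20.626)]  |A|=104.0928
11. canonical 6-gon: [(0, 15.1204) (0, 11.5012) (3.3417, 8.9448) (8.7985, 8.2869) (12, 9.9599) (12, 20.626)]
12. shoelace: 104.0928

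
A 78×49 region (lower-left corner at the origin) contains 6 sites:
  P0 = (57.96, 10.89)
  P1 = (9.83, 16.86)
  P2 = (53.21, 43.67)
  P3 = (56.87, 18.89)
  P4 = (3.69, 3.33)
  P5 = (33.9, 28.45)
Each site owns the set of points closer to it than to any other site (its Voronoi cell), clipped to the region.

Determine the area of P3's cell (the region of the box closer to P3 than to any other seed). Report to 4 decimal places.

1. box [0,78]×[0,49]: [(0, 0) (78, 0) (78, 49) (0, 49)]
2. ⊥bis P3·P0 via (57.415,14.89): [(0, 7.0672) (78, 17.6947) (78, 49) (0, 49)]  |A|=2856.2854
3. ⊥bis P3·P1 via (33.35,17.875): [(33.6187, 11.6478) (78, 17.6947) (78, 49) (32.0068, 49)]  |A|=1553.6587
4. ⊥bis P3·P2 via (55.04,31.28): [(32.9125, 28.0118) (33.6187, 11.6478) (78, 17.6947) (78, 34.6712)]  |A|=747.9762
5. ⊥bis P3·P4 via (30.28,11.11): [(32.9125, 28.0118) (33.6187, 11.6478) (78, 17.6947) (78, 34.6712)]  |A|=747.9762
6. ⊥bis P3·P5 via (45.385,23.67): [(48.1273, 30.259) (40.7879, 12.6246) (78, 17.6947) (78, 34.6712)]  |A|=563.0675
7. canonical 4-gon: [(48.1273, 30.259) (40.7879, 12.6246) (78, 17.6947) (78, 34.6712)]
8. shoelace: 563.0675

Area of P3's cell: 563.0675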